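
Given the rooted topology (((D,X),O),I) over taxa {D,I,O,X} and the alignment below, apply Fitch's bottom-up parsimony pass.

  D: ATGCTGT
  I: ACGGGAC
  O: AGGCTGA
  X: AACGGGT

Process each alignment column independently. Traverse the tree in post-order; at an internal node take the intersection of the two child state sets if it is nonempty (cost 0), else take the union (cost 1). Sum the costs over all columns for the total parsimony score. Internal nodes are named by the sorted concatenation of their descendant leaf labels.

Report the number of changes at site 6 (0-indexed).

DX@0: {A} ∩ {A} = {A} (intersection, +0)
DOX@0: {A} ∩ {A} = {A} (intersection, +0)
DIOX@0: {A} ∩ {A} = {A} (intersection, +0)
DX@1: {T} ∪ {A} = {A,T} (union, +1)
DOX@1: {A,T} ∪ {G} = {A,G,T} (union, +1)
DIOX@1: {A,G,T} ∪ {C} = {A,C,G,T} (union, +1)
DX@2: {G} ∪ {C} = {C,G} (union, +1)
DOX@2: {C,G} ∩ {G} = {G} (intersection, +0)
DIOX@2: {G} ∩ {G} = {G} (intersection, +0)
DX@3: {C} ∪ {G} = {C,G} (union, +1)
DOX@3: {C,G} ∩ {C} = {C} (intersection, +0)
DIOX@3: {C} ∪ {G} = {C,G} (union, +1)
DX@4: {T} ∪ {G} = {G,T} (union, +1)
DOX@4: {G,T} ∩ {T} = {T} (intersection, +0)
DIOX@4: {T} ∪ {G} = {G,T} (union, +1)
DX@5: {G} ∩ {G} = {G} (intersection, +0)
DOX@5: {G} ∩ {G} = {G} (intersection, +0)
DIOX@5: {G} ∪ {A} = {A,G} (union, +1)
DX@6: {T} ∩ {T} = {T} (intersection, +0)
DOX@6: {T} ∪ {A} = {A,T} (union, +1)
DIOX@6: {A,T} ∪ {C} = {A,C,T} (union, +1)
per-site changes: [0, 3, 1, 2, 2, 1, 2]; total = 11

2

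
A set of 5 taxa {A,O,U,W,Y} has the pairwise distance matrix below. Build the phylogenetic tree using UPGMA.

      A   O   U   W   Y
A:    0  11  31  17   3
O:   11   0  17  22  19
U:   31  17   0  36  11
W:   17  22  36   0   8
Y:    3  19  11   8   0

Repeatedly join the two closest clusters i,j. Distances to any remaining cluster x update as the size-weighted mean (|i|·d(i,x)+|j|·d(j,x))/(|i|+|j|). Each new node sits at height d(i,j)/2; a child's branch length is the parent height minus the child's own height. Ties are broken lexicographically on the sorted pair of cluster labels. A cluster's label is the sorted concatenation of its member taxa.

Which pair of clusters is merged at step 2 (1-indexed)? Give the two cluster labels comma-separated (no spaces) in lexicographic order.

1. join A+Y (d=3) ⇒ AY; edges |A|=3/2, |Y|=3/2
  updated: d(AY,O)=15, d(AY,U)=21, d(AY,W)=25/2
2. join AY+W (d=25/2) ⇒ AWY; edges |AY|=19/4, |W|=25/4
  updated: d(AWY,O)=52/3, d(AWY,U)=26
3. join O+U (d=17) ⇒ OU; edges |O|=17/2, |U|=17/2
  updated: d(AWY,OU)=65/3
4. join AWY+OU (d=65/3) ⇒ AOUWY; edges |AWY|=55/12, |OU|=7/3
final tree: (((A:3/2,Y:3/2):19/4,W:25/4):55/12,(O:17/2,U:17/2):7/3)
total length: 455/12

AY,W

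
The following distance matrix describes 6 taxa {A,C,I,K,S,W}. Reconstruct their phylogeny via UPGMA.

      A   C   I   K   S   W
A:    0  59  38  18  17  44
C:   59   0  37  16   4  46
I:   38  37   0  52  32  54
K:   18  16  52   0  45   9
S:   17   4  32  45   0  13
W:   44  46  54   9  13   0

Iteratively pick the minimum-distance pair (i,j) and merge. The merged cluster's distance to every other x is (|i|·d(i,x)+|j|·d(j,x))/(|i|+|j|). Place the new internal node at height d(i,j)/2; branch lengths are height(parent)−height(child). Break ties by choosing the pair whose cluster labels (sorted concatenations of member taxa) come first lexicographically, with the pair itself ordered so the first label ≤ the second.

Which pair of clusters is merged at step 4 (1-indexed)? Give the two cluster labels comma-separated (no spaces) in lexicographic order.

iteration 1: select C,S (d=4); attach at lengths (2, 2); label the merged cluster CS
  updated: d(A,CS)=38, d(CS,I)=69/2, d(CS,K)=61/2, d(CS,W)=59/2
iteration 2: select K,W (d=9); attach at lengths (9/2, 9/2); label the merged cluster KW
  updated: d(A,KW)=31, d(CS,KW)=30, d(I,KW)=53
iteration 3: select CS,KW (d=30); attach at lengths (13, 21/2); label the merged cluster CKSW
  updated: d(A,CKSW)=69/2, d(CKSW,I)=175/4
iteration 4: select A,CKSW (d=69/2); attach at lengths (69/4, 9/4); label the merged cluster ACKSW
  updated: d(ACKSW,I)=213/5
iteration 5: select ACKSW,I (d=213/5); attach at lengths (81/20, 213/10); label the merged cluster ACIKSW
final tree: ((A:69/4,((C:2,S:2):13,(K:9/2,W:9/2):21/2):9/4):81/20,I:213/10)
total length: 1627/20

A,CKSW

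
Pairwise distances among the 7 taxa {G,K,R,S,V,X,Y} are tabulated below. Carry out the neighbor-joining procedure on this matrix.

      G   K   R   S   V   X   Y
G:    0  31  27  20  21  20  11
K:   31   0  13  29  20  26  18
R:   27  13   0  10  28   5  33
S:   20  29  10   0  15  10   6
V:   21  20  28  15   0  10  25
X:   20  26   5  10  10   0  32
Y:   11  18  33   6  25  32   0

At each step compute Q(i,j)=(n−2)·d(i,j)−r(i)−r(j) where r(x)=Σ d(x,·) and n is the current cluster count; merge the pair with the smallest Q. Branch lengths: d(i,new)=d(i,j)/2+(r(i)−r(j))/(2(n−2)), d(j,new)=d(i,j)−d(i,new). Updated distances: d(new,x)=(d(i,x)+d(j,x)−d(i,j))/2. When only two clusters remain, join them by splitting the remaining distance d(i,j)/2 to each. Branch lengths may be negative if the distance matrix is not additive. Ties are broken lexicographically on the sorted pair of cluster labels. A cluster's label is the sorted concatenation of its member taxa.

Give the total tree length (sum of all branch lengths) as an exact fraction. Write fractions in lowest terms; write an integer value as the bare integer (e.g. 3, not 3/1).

869/16

iteration 1: select G,Y (d=11, Q=-200); attach at lengths (6, 5); label the merged cluster GY
  updated: d(GY,K)=19, d(GY,R)=49/2, d(GY,S)=15/2, d(GY,V)=35/2, d(GY,X)=41/2
iteration 2: select K,R (d=13, Q=-271/2); attach at lengths (157/16, 51/16); label the merged cluster KR
  updated: d(GY,KR)=61/4, d(KR,S)=13, d(KR,V)=35/2, d(KR,X)=9
iteration 3: select GY,S (d=15/2, Q=-335/4); attach at lengths (151/24, 29/24); label the merged cluster GSY
  updated: d(GSY,KR)=83/8, d(GSY,V)=25/2, d(GSY,X)=23/2
iteration 4: select GSY,KR (d=83/8, Q=-101/2); attach at lengths (73/16, 93/16); label the merged cluster GKRSY
  updated: d(GKRSY,V)=157/16, d(GKRSY,X)=81/16
iteration 5: select GKRSY,V (d=157/16, Q=-199/8); attach at lengths (39/16, 59/8); label the merged cluster GKRSVY
  updated: d(GKRSVY,X)=21/8
iteration 6: select GKRSVY,X (d=21/8); attach at lengths (21/16, 21/16); label the merged cluster GKRSVXY
final tree: (((((G:6,Y:5):151/24,S:29/24):73/16,(K:157/16,R:51/16):93/16):39/16,V:59/8):21/16,X:21/16)
total length: 869/16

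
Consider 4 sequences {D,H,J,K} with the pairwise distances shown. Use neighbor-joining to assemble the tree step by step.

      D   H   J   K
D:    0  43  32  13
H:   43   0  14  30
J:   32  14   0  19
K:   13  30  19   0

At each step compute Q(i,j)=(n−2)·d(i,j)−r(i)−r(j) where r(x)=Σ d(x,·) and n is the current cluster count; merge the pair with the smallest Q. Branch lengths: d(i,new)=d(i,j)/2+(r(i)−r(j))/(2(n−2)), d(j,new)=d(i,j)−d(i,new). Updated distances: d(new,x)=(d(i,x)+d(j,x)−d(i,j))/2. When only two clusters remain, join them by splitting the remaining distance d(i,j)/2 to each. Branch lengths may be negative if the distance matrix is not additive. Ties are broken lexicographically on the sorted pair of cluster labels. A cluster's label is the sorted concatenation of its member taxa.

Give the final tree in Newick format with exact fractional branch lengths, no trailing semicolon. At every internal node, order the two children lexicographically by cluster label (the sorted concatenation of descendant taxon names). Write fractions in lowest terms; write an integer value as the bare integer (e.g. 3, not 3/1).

(((D:13,K:0):35/2,H:25/2):3/4,J:3/4)

step 1: merge (D,K) at d=13, Q=-124; branch lengths D→13, K→0; new cluster DK
  updated: d(DK,H)=30, d(DK,J)=19
step 2: merge (DK,H) at d=30, Q=-63; branch lengths DK→35/2, H→25/2; new cluster DHK
  updated: d(DHK,J)=3/2
step 3: merge (DHK,J) at d=3/2; branch lengths DHK→3/4, J→3/4; new cluster DHJK
final tree: (((D:13,K:0):35/2,H:25/2):3/4,J:3/4)
total length: 89/2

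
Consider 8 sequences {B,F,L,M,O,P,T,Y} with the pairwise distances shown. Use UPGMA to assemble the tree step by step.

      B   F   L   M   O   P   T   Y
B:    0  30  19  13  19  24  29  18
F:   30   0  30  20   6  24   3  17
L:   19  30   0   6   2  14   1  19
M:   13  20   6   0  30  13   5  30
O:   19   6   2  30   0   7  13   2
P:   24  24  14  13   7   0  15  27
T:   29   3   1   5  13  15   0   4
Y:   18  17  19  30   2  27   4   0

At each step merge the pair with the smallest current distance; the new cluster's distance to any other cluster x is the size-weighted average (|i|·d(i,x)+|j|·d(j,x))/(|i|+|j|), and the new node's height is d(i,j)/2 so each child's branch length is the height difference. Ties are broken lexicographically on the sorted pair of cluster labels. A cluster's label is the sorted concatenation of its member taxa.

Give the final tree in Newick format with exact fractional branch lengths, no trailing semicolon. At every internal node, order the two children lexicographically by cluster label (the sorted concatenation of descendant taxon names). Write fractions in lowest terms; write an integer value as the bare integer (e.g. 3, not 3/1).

1. join L+T (d=1) ⇒ LT; edges |L|=1/2, |T|=1/2
  updated: d(B,LT)=24, d(F,LT)=33/2, d(LT,M)=11/2, d(LT,O)=15/2, d(LT,P)=29/2, d(LT,Y)=23/2
2. join O+Y (d=2) ⇒ OY; edges |O|=1, |Y|=1
  updated: d(B,OY)=37/2, d(F,OY)=23/2, d(LT,OY)=19/2, d(M,OY)=30, d(OY,P)=17
3. join LT+M (d=11/2) ⇒ LMT; edges |LT|=9/4, |M|=11/4
  updated: d(B,LMT)=61/3, d(F,LMT)=53/3, d(LMT,OY)=49/3, d(LMT,P)=14
4. join F+OY (d=23/2) ⇒ FOY; edges |F|=23/4, |OY|=19/4
  updated: d(B,FOY)=67/3, d(FOY,LMT)=151/9, d(FOY,P)=58/3
5. join LMT+P (d=14) ⇒ LMPT; edges |LMT|=17/4, |P|=7
  updated: d(B,LMPT)=85/4, d(FOY,LMPT)=209/12
6. join FOY+LMPT (d=209/12) ⇒ FLMOPTY; edges |FOY|=71/24, |LMPT|=41/24
  updated: d(B,FLMOPTY)=152/7
7. join B+FLMOPTY (d=152/7) ⇒ BFLMOPTY; edges |B|=76/7, |FLMOPTY|=361/168
final tree: (B:76/7,((F:23/4,(O:1,Y:1):19/4):71/24,(((L:1/2,T:1/2):9/4,M:11/4):17/4,P:7):41/24):361/168)
total length: 7967/168

(B:76/7,((F:23/4,(O:1,Y:1):19/4):71/24,(((L:1/2,T:1/2):9/4,M:11/4):17/4,P:7):41/24):361/168)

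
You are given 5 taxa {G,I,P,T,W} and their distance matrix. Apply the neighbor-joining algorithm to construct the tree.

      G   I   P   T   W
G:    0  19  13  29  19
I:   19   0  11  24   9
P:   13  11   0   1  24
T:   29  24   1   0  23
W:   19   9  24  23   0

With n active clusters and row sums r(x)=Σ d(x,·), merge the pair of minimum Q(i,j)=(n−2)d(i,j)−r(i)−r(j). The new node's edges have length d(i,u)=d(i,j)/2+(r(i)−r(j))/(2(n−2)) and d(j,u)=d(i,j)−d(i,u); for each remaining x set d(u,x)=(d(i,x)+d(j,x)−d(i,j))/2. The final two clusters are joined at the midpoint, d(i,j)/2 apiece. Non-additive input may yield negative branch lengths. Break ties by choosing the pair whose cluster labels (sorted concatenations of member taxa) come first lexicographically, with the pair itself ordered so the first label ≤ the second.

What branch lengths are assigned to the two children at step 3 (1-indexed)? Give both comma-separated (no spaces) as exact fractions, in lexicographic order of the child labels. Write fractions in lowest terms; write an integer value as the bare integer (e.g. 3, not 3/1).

19/4,3

iteration 1: select P,T (d=1, Q=-123); attach at lengths (-25/6, 31/6); label the merged cluster PT
  updated: d(G,PT)=41/2, d(I,PT)=17, d(PT,W)=23
iteration 2: select G,PT (d=41/2, Q=-78); attach at lengths (39/4, 43/4); label the merged cluster GPT
  updated: d(GPT,I)=31/4, d(GPT,W)=43/4
iteration 3: select GPT,I (d=31/4, Q=-55/2); attach at lengths (19/4, 3); label the merged cluster GIPT
  updated: d(GIPT,W)=6
iteration 4: select GIPT,W (d=6); attach at lengths (3, 3); label the merged cluster GIPTW
final tree: (((G:39/4,(P:-25/6,T:31/6):43/4):19/4,I:3):3,W:3)
total length: 141/4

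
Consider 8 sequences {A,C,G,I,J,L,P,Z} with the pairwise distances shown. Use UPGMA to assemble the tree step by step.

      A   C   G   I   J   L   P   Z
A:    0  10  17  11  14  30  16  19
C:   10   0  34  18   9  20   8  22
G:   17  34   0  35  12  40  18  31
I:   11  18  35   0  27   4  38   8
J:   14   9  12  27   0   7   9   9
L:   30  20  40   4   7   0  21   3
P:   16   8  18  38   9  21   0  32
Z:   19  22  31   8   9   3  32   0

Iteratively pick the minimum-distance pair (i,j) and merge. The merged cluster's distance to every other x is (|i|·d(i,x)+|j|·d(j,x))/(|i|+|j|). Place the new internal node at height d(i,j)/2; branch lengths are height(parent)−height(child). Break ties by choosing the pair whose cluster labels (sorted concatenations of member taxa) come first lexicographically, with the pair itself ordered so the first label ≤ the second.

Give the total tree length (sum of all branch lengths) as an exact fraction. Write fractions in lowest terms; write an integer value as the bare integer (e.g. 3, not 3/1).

iteration 1: select L,Z (d=3); attach at lengths (3/2, 3/2); label the merged cluster LZ
  updated: d(A,LZ)=49/2, d(C,LZ)=21, d(G,LZ)=71/2, d(I,LZ)=6, d(J,LZ)=8, d(LZ,P)=53/2
iteration 2: select I,LZ (d=6); attach at lengths (3, 3/2); label the merged cluster ILZ
  updated: d(A,ILZ)=20, d(C,ILZ)=20, d(G,ILZ)=106/3, d(ILZ,J)=43/3, d(ILZ,P)=91/3
iteration 3: select C,P (d=8); attach at lengths (4, 4); label the merged cluster CP
  updated: d(A,CP)=13, d(CP,G)=26, d(CP,ILZ)=151/6, d(CP,J)=9
iteration 4: select CP,J (d=9); attach at lengths (1/2, 9/2); label the merged cluster CJP
  updated: d(A,CJP)=40/3, d(CJP,G)=64/3, d(CJP,ILZ)=194/9
iteration 5: select A,CJP (d=40/3); attach at lengths (20/3, 13/6); label the merged cluster ACJP
  updated: d(ACJP,G)=81/4, d(ACJP,ILZ)=127/6
iteration 6: select ACJP,G (d=81/4); attach at lengths (83/24, 81/8); label the merged cluster ACGJP
  updated: d(ACGJP,ILZ)=24
iteration 7: select ACGJP,ILZ (d=24); attach at lengths (15/8, 9); label the merged cluster ACGIJLPZ
final tree: (((A:20/3,((C:4,P:4):1/2,J:9/2):13/6):83/24,G:81/8):15/8,(I:3,(L:3/2,Z:3/2):3/2):9)
total length: 1291/24

1291/24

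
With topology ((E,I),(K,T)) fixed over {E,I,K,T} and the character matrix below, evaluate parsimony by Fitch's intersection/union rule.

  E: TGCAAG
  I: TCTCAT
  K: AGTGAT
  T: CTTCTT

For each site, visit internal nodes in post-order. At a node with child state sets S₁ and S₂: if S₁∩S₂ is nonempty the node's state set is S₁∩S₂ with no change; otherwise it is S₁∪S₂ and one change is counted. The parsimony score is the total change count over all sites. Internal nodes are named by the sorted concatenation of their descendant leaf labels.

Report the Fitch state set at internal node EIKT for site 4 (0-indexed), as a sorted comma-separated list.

site 0, node EI: E={T} ∩ I={T} → {T} (+0)
site 0, node KT: K={A} ∪ T={C} → {A,C} (+1)
site 0, node EIKT: EI={T} ∪ KT={A,C} → {A,C,T} (+1)
site 1, node EI: E={G} ∪ I={C} → {C,G} (+1)
site 1, node KT: K={G} ∪ T={T} → {G,T} (+1)
site 1, node EIKT: EI={C,G} ∩ KT={G,T} → {G} (+0)
site 2, node EI: E={C} ∪ I={T} → {C,T} (+1)
site 2, node KT: K={T} ∩ T={T} → {T} (+0)
site 2, node EIKT: EI={C,T} ∩ KT={T} → {T} (+0)
site 3, node EI: E={A} ∪ I={C} → {A,C} (+1)
site 3, node KT: K={G} ∪ T={C} → {C,G} (+1)
site 3, node EIKT: EI={A,C} ∩ KT={C,G} → {C} (+0)
site 4, node EI: E={A} ∩ I={A} → {A} (+0)
site 4, node KT: K={A} ∪ T={T} → {A,T} (+1)
site 4, node EIKT: EI={A} ∩ KT={A,T} → {A} (+0)
site 5, node EI: E={G} ∪ I={T} → {G,T} (+1)
site 5, node KT: K={T} ∩ T={T} → {T} (+0)
site 5, node EIKT: EI={G,T} ∩ KT={T} → {T} (+0)
per-site changes: [2, 2, 1, 2, 1, 1]; total = 9

A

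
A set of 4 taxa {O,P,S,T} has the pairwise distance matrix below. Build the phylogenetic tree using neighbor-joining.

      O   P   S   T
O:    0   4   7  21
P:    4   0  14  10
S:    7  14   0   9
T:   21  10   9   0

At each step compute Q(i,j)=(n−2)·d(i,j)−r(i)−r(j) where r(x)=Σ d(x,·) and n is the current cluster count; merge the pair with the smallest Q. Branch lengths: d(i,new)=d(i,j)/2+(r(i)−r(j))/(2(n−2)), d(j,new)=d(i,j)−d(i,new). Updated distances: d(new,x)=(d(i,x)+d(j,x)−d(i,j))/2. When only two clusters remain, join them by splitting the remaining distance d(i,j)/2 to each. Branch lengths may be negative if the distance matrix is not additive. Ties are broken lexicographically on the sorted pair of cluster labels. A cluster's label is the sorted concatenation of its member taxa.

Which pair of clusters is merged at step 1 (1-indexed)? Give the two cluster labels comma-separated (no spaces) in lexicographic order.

step 1: merge (O,P) at d=4, Q=-52; branch lengths O→3, P→1; new cluster OP
  updated: d(OP,S)=17/2, d(OP,T)=27/2
step 2: merge (OP,S) at d=17/2, Q=-31; branch lengths OP→13/2, S→2; new cluster OPS
  updated: d(OPS,T)=7
step 3: merge (OPS,T) at d=7; branch lengths OPS→7/2, T→7/2; new cluster OPST
final tree: (((O:3,P:1):13/2,S:2):7/2,T:7/2)
total length: 39/2

O,P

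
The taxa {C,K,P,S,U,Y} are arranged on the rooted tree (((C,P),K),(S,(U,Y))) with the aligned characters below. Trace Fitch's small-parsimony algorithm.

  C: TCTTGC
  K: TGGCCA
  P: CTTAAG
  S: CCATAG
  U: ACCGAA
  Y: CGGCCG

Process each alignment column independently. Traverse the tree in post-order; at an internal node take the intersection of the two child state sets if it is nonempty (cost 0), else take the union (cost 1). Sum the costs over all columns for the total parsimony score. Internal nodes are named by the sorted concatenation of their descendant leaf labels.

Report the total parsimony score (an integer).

19

CP@0: {T} ∪ {C} = {C,T} (union, +1)
CKP@0: {C,T} ∩ {T} = {T} (intersection, +0)
UY@0: {A} ∪ {C} = {A,C} (union, +1)
SUY@0: {C} ∩ {A,C} = {C} (intersection, +0)
CKPSUY@0: {T} ∪ {C} = {C,T} (union, +1)
CP@1: {C} ∪ {T} = {C,T} (union, +1)
CKP@1: {C,T} ∪ {G} = {C,G,T} (union, +1)
UY@1: {C} ∪ {G} = {C,G} (union, +1)
SUY@1: {C} ∩ {C,G} = {C} (intersection, +0)
CKPSUY@1: {C,G,T} ∩ {C} = {C} (intersection, +0)
CP@2: {T} ∩ {T} = {T} (intersection, +0)
CKP@2: {T} ∪ {G} = {G,T} (union, +1)
UY@2: {C} ∪ {G} = {C,G} (union, +1)
SUY@2: {A} ∪ {C,G} = {A,C,G} (union, +1)
CKPSUY@2: {G,T} ∩ {A,C,G} = {G} (intersection, +0)
CP@3: {T} ∪ {A} = {A,T} (union, +1)
CKP@3: {A,T} ∪ {C} = {A,C,T} (union, +1)
UY@3: {G} ∪ {C} = {C,G} (union, +1)
SUY@3: {T} ∪ {C,G} = {C,G,T} (union, +1)
CKPSUY@3: {A,C,T} ∩ {C,G,T} = {C,T} (intersection, +0)
CP@4: {G} ∪ {A} = {A,G} (union, +1)
CKP@4: {A,G} ∪ {C} = {A,C,G} (union, +1)
UY@4: {A} ∪ {C} = {A,C} (union, +1)
SUY@4: {A} ∩ {A,C} = {A} (intersection, +0)
CKPSUY@4: {A,C,G} ∩ {A} = {A} (intersection, +0)
CP@5: {C} ∪ {G} = {C,G} (union, +1)
CKP@5: {C,G} ∪ {A} = {A,C,G} (union, +1)
UY@5: {A} ∪ {G} = {A,G} (union, +1)
SUY@5: {G} ∩ {A,G} = {G} (intersection, +0)
CKPSUY@5: {A,C,G} ∩ {G} = {G} (intersection, +0)
per-site changes: [3, 3, 3, 4, 3, 3]; total = 19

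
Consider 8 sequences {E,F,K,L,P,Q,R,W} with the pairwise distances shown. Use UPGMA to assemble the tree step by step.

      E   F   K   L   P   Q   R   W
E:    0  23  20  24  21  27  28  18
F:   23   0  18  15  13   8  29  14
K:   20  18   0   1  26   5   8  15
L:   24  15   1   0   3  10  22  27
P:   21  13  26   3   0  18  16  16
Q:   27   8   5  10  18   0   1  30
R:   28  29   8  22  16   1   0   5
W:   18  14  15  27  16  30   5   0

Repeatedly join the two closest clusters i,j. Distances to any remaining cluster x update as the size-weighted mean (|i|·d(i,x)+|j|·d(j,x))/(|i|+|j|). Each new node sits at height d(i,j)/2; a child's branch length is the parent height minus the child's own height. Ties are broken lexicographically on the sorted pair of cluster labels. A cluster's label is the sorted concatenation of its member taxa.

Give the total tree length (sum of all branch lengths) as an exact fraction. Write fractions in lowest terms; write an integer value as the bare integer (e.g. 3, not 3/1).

419/8

1. join K+L (d=1) ⇒ KL; edges |K|=1/2, |L|=1/2
  updated: d(E,KL)=22, d(F,KL)=33/2, d(KL,P)=29/2, d(KL,Q)=15/2, d(KL,R)=15, d(KL,W)=21
2. join Q+R (d=1) ⇒ QR; edges |Q|=1/2, |R|=1/2
  updated: d(E,QR)=55/2, d(F,QR)=37/2, d(KL,QR)=45/4, d(P,QR)=17, d(QR,W)=35/2
3. join KL+QR (d=45/4) ⇒ KLQR; edges |KL|=41/8, |QR|=41/8
  updated: d(E,KLQR)=99/4, d(F,KLQR)=35/2, d(KLQR,P)=63/4, d(KLQR,W)=77/4
4. join F+P (d=13) ⇒ FP; edges |F|=13/2, |P|=13/2
  updated: d(E,FP)=22, d(FP,KLQR)=133/8, d(FP,W)=15
5. join FP+W (d=15) ⇒ FPW; edges |FP|=1, |W|=15/2
  updated: d(E,FPW)=62/3, d(FPW,KLQR)=35/2
6. join FPW+KLQR (d=35/2) ⇒ FKLPQRW; edges |FPW|=5/4, |KLQR|=25/8
  updated: d(E,FKLPQRW)=23
7. join E+FKLPQRW (d=23) ⇒ EFKLPQRW; edges |E|=23/2, |FKLPQRW|=11/4
final tree: (E:23/2,(((F:13/2,P:13/2):1,W:15/2):5/4,((K:1/2,L:1/2):41/8,(Q:1/2,R:1/2):41/8):25/8):11/4)
total length: 419/8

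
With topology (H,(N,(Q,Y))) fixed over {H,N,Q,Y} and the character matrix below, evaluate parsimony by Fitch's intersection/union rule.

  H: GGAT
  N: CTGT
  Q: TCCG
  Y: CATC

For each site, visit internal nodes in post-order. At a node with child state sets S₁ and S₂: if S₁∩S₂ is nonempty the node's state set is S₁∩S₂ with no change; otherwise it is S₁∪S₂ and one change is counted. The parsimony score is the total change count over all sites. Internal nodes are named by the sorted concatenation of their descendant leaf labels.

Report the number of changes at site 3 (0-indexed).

2

site 0, node QY: Q={T} ∪ Y={C} → {C,T} (+1)
site 0, node NQY: N={C} ∩ QY={C,T} → {C} (+0)
site 0, node HNQY: H={G} ∪ NQY={C} → {C,G} (+1)
site 1, node QY: Q={C} ∪ Y={A} → {A,C} (+1)
site 1, node NQY: N={T} ∪ QY={A,C} → {A,C,T} (+1)
site 1, node HNQY: H={G} ∪ NQY={A,C,T} → {A,C,G,T} (+1)
site 2, node QY: Q={C} ∪ Y={T} → {C,T} (+1)
site 2, node NQY: N={G} ∪ QY={C,T} → {C,G,T} (+1)
site 2, node HNQY: H={A} ∪ NQY={C,G,T} → {A,C,G,T} (+1)
site 3, node QY: Q={G} ∪ Y={C} → {C,G} (+1)
site 3, node NQY: N={T} ∪ QY={C,G} → {C,G,T} (+1)
site 3, node HNQY: H={T} ∩ NQY={C,G,T} → {T} (+0)
per-site changes: [2, 3, 3, 2]; total = 10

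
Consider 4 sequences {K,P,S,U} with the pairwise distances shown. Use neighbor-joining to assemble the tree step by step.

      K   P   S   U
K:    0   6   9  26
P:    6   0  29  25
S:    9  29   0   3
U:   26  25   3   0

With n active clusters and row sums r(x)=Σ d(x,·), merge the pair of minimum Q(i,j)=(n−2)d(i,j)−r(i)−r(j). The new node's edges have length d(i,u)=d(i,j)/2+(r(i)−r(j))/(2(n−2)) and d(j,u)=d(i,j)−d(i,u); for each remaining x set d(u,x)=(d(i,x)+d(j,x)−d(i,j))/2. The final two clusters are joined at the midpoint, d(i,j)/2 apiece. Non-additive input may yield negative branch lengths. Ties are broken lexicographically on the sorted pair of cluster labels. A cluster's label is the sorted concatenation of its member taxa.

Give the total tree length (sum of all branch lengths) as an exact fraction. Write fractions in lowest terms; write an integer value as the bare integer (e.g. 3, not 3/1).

step 1: merge (K,P) at d=6, Q=-89; branch lengths K→-7/4, P→31/4; new cluster KP
  updated: d(KP,S)=16, d(KP,U)=45/2
step 2: merge (KP,S) at d=16, Q=-83/2; branch lengths KP→71/4, S→-7/4; new cluster KPS
  updated: d(KPS,U)=19/4
step 3: merge (KPS,U) at d=19/4; branch lengths KPS→19/8, U→19/8; new cluster KPSU
final tree: (((K:-7/4,P:31/4):71/4,S:-7/4):19/8,U:19/8)
total length: 107/4

107/4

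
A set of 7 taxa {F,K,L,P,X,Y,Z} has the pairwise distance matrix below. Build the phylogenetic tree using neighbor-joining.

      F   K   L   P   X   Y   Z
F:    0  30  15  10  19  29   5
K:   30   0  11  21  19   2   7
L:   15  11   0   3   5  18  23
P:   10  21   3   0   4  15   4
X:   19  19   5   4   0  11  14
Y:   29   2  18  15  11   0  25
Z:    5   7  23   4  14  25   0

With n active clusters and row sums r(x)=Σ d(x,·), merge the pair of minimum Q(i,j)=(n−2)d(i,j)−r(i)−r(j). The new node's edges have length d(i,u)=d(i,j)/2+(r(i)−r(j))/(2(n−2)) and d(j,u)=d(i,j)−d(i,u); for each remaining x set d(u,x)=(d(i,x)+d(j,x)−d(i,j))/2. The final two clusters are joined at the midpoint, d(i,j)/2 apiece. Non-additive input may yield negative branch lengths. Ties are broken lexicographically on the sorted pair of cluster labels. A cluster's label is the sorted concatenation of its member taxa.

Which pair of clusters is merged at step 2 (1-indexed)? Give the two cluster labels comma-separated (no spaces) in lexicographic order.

F,Z

iteration 1: select K,Y (d=2, Q=-180); attach at lengths (0, 2); label the merged cluster KY
  updated: d(F,KY)=57/2, d(KY,L)=27/2, d(KY,P)=17, d(KY,X)=14, d(KY,Z)=15
iteration 2: select F,Z (d=5, Q=-237/2); attach at lengths (73/16, 7/16); label the merged cluster FZ
  updated: d(FZ,KY)=77/4, d(FZ,L)=33/2, d(FZ,P)=9/2, d(FZ,X)=14
iteration 3: select FZ,P (d=9/2, Q=-277/4); attach at lengths (157/24, -49/24); label the merged cluster FPZ
  updated: d(FPZ,KY)=127/8, d(FPZ,L)=15/2, d(FPZ,X)=27/4
iteration 4: select FPZ,X (d=27/4, Q=-339/8); attach at lengths (143/32, 73/32); label the merged cluster FPXZ
  updated: d(FPXZ,KY)=185/16, d(FPXZ,L)=23/8
iteration 5: select FPXZ,KY (d=185/16, Q=-447/16); attach at lengths (15/32, 355/32); label the merged cluster FKPXYZ
  updated: d(FKPXYZ,L)=77/32
iteration 6: select FKPXYZ,L (d=77/32); attach at lengths (77/64, 77/64); label the merged cluster FKLPXYZ
final tree: (((((F:73/16,Z:7/16):157/24,P:-49/24):143/32,X:73/32):15/32,(K:0,Y:2):355/32):77/64,L:77/64)
total length: 1031/32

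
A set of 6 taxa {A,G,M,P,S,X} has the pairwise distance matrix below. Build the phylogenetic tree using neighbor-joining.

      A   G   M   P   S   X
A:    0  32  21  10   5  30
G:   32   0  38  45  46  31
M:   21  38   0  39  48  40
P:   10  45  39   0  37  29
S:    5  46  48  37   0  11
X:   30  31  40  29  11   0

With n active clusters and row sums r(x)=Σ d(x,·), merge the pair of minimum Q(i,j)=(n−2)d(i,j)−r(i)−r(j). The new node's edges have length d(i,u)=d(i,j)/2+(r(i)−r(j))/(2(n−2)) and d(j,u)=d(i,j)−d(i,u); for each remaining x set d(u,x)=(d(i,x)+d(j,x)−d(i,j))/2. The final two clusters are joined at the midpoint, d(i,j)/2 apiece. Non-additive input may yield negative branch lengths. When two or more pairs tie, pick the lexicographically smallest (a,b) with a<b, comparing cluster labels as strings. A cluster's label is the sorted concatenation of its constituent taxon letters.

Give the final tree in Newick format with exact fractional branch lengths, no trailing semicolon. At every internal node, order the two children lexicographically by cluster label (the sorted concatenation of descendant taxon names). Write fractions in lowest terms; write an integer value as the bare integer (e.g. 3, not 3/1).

(((A:-11/4,P:51/4):33/8,(G:251/12,M:205/12):49/8):85/16,(S:25/4,X:19/4):85/16)

step 1: merge (S,X) at d=11, Q=-244; branch lengths S→25/4, X→19/4; new cluster SX
  updated: d(A,SX)=12, d(G,SX)=33, d(M,SX)=77/2, d(P,SX)=55/2
step 2: merge (G,M) at d=38, Q=-341/2; branch lengths G→251/12, M→205/12; new cluster GM
  updated: d(A,GM)=15/2, d(GM,P)=23, d(GM,SX)=67/4
step 3: merge (A,P) at d=10, Q=-70; branch lengths A→-11/4, P→51/4; new cluster AP
  updated: d(AP,GM)=41/4, d(AP,SX)=59/4
step 4: merge (AP,GM) at d=41/4, Q=-167/4; branch lengths AP→33/8, GM→49/8; new cluster AGMP
  updated: d(AGMP,SX)=85/8
step 5: merge (AGMP,SX) at d=85/8; branch lengths AGMP→85/16, SX→85/16; new cluster AGMPSX
final tree: (((A:-11/4,P:51/4):33/8,(G:251/12,M:205/12):49/8):85/16,(S:25/4,X:19/4):85/16)
total length: 639/8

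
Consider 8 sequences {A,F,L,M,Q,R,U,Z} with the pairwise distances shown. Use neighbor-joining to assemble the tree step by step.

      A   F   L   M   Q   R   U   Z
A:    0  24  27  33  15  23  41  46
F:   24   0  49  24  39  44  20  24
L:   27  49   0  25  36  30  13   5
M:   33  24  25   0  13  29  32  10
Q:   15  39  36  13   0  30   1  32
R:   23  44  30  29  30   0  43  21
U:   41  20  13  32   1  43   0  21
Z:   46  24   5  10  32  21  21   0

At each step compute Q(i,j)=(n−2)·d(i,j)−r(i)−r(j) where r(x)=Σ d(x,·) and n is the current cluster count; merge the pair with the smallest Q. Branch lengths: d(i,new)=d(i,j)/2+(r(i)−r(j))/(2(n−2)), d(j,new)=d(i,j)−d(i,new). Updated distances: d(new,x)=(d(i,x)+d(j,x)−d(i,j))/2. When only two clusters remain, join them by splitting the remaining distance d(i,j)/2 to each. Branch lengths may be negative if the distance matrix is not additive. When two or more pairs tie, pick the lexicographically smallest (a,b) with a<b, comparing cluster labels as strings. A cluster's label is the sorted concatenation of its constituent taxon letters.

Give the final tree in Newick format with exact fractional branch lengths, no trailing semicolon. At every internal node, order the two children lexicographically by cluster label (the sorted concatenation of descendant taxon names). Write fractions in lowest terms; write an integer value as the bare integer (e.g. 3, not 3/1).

((((A:157/16,R:211/16):51/8,F:129/8):7/4,((L:53/10,Z:-3/10):53/6,M:37/6):25/8):93/16,(Q:1/12,U:11/12):93/16)

1. join Q+U (d=1, Q=-331) ⇒ QU; edges |Q|=1/12, |U|=11/12
  updated: d(A,QU)=55/2, d(F,QU)=29, d(L,QU)=24, d(M,QU)=22, d(QU,R)=36, d(QU,Z)=26
2. join L+Z (d=5, Q=-267) ⇒ LZ; edges |L|=53/10, |Z|=-3/10
  updated: d(A,LZ)=34, d(F,LZ)=34, d(LZ,M)=15, d(LZ,QU)=45/2, d(LZ,R)=23
3. join A+R (d=23, Q=-409/2) ⇒ AR; edges |A|=157/16, |R|=211/16
  updated: d(AR,F)=45/2, d(AR,LZ)=17, d(AR,M)=39/2, d(AR,QU)=81/4
4. join LZ+M (d=15, Q=-124) ⇒ LMZ; edges |LZ|=53/6, |M|=37/6
  updated: d(AR,LMZ)=43/4, d(F,LMZ)=43/2, d(LMZ,QU)=59/4
5. join AR+F (d=45/2, Q=-163/2) ⇒ AFR; edges |AR|=51/8, |F|=129/8
  updated: d(AFR,LMZ)=39/8, d(AFR,QU)=107/8
6. join AFR+LMZ (d=39/8, Q=-33) ⇒ AFLMRZ; edges |AFR|=7/4, |LMZ|=25/8
  updated: d(AFLMRZ,QU)=93/8
7. join AFLMRZ+QU (d=93/8) ⇒ AFLMQRUZ; edges |AFLMRZ|=93/16, |QU|=93/16
final tree: ((((A:157/16,R:211/16):51/8,F:129/8):7/4,((L:53/10,Z:-3/10):53/6,M:37/6):25/8):93/16,(Q:1/12,U:11/12):93/16)
total length: 83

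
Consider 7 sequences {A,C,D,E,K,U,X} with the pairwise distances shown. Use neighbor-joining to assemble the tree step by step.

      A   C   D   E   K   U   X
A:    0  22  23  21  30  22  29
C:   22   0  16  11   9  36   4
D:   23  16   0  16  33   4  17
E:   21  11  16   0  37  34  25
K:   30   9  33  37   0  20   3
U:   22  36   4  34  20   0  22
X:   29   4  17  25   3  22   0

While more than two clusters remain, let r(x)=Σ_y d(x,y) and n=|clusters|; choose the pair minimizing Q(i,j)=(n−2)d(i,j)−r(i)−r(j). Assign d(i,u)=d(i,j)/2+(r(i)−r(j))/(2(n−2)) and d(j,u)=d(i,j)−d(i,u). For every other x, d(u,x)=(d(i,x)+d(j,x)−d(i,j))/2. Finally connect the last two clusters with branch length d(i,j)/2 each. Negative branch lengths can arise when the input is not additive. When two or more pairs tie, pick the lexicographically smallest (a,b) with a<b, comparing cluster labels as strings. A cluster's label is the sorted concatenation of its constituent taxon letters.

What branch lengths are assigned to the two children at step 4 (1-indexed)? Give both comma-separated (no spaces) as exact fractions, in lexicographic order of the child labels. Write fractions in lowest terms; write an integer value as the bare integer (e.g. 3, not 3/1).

169/16,159/16

iteration 1: select D,U (d=4, Q=-227); attach at lengths (-9/10, 49/10); label the merged cluster DU
  updated: d(A,DU)=41/2, d(C,DU)=24, d(DU,E)=23, d(DU,K)=49/2, d(DU,X)=35/2
iteration 2: select K,X (d=3, Q=-170); attach at lengths (37/8, -13/8); label the merged cluster KX
  updated: d(A,KX)=28, d(C,KX)=5, d(DU,KX)=39/2, d(E,KX)=59/2
iteration 3: select C,KX (d=5, Q=-129); attach at lengths (-5/6, 35/6); label the merged cluster CKX
  updated: d(A,CKX)=45/2, d(CKX,DU)=77/4, d(CKX,E)=71/4
iteration 4: select A,DU (d=41/2, Q=-343/4); attach at lengths (169/16, 159/16); label the merged cluster ADU
  updated: d(ADU,CKX)=85/8, d(ADU,E)=47/4
iteration 5: select ADU,CKX (d=85/8, Q=-321/8); attach at lengths (37/16, 133/16); label the merged cluster ACDKUX
  updated: d(ACDKUX,E)=151/16
iteration 6: select ACDKUX,E (d=151/16); attach at lengths (151/32, 151/32); label the merged cluster ACDEKUX
final tree: (((A:169/16,(D:-9/10,U:49/10):159/16):37/16,(C:-5/6,(K:37/8,X:-13/8):35/6):133/16):151/32,E:151/32)
total length: 841/16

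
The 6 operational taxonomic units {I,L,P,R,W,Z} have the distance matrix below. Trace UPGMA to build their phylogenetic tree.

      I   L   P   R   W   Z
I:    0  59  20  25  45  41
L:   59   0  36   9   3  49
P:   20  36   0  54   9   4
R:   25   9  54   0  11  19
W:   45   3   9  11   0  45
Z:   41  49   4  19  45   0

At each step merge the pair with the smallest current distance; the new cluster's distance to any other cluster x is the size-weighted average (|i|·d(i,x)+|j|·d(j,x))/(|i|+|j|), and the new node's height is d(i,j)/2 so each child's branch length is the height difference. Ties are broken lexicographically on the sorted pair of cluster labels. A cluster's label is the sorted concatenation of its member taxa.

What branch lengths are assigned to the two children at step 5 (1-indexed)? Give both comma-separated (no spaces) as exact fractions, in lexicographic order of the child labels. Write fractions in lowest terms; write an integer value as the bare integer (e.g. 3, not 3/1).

133/36,251/18

step 1: merge (L,W) at d=3; branch lengths L→3/2, W→3/2; new cluster LW
  updated: d(I,LW)=52, d(LW,P)=45/2, d(LW,R)=10, d(LW,Z)=47
step 2: merge (P,Z) at d=4; branch lengths P→2, Z→2; new cluster PZ
  updated: d(I,PZ)=61/2, d(LW,PZ)=139/4, d(PZ,R)=73/2
step 3: merge (LW,R) at d=10; branch lengths LW→7/2, R→5; new cluster LRW
  updated: d(I,LRW)=43, d(LRW,PZ)=106/3
step 4: merge (I,PZ) at d=61/2; branch lengths I→61/4, PZ→53/4; new cluster IPZ
  updated: d(IPZ,LRW)=341/9
step 5: merge (IPZ,LRW) at d=341/9; branch lengths IPZ→133/36, LRW→251/18; new cluster ILPRWZ
final tree: ((I:61/4,(P:2,Z:2):53/4):133/36,((L:3/2,W:3/2):7/2,R:5):251/18)
total length: 2219/36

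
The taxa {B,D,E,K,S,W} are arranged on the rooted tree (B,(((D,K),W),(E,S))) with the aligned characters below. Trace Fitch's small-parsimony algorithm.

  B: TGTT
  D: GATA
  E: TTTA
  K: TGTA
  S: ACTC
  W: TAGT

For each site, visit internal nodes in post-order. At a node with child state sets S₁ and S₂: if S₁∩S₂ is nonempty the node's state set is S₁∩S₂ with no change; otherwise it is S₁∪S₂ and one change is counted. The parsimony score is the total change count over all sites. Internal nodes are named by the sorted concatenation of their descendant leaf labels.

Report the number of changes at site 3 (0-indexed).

[col 0] DK: children D:{G}, K:{T} ∪→ {G,T}; cost 1
[col 0] DKW: children DK:{G,T}, W:{T} ∩→ {T}; cost 0
[col 0] ES: children E:{T}, S:{A} ∪→ {A,T}; cost 1
[col 0] DEKSW: children DKW:{T}, ES:{A,T} ∩→ {T}; cost 0
[col 0] BDEKSW: children B:{T}, DEKSW:{T} ∩→ {T}; cost 0
[col 1] DK: children D:{A}, K:{G} ∪→ {A,G}; cost 1
[col 1] DKW: children DK:{A,G}, W:{A} ∩→ {A}; cost 0
[col 1] ES: children E:{T}, S:{C} ∪→ {C,T}; cost 1
[col 1] DEKSW: children DKW:{A}, ES:{C,T} ∪→ {A,C,T}; cost 1
[col 1] BDEKSW: children B:{G}, DEKSW:{A,C,T} ∪→ {A,C,G,T}; cost 1
[col 2] DK: children D:{T}, K:{T} ∩→ {T}; cost 0
[col 2] DKW: children DK:{T}, W:{G} ∪→ {G,T}; cost 1
[col 2] ES: children E:{T}, S:{T} ∩→ {T}; cost 0
[col 2] DEKSW: children DKW:{G,T}, ES:{T} ∩→ {T}; cost 0
[col 2] BDEKSW: children B:{T}, DEKSW:{T} ∩→ {T}; cost 0
[col 3] DK: children D:{A}, K:{A} ∩→ {A}; cost 0
[col 3] DKW: children DK:{A}, W:{T} ∪→ {A,T}; cost 1
[col 3] ES: children E:{A}, S:{C} ∪→ {A,C}; cost 1
[col 3] DEKSW: children DKW:{A,T}, ES:{A,C} ∩→ {A}; cost 0
[col 3] BDEKSW: children B:{T}, DEKSW:{A} ∪→ {A,T}; cost 1
per-site changes: [2, 4, 1, 3]; total = 10

3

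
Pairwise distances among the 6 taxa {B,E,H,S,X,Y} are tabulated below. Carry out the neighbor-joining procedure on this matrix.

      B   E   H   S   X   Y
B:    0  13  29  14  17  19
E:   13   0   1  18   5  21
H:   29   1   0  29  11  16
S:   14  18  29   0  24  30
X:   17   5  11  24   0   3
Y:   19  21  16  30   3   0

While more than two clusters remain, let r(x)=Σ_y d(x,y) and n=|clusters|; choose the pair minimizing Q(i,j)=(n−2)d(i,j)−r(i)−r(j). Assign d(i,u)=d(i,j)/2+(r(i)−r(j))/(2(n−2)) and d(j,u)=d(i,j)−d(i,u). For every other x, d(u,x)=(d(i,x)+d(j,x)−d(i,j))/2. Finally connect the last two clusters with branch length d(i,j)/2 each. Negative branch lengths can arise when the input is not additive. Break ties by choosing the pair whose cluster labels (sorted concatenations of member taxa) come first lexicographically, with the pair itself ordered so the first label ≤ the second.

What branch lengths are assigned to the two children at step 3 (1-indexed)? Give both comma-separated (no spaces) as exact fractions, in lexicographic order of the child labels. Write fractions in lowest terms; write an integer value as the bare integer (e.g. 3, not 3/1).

1. join B+S (d=14, Q=-151) ⇒ BS; edges |B|=33/8, |S|=79/8
  updated: d(BS,E)=17/2, d(BS,H)=22, d(BS,X)=27/2, d(BS,Y)=35/2
2. join E+H (d=1, Q=-165/2) ⇒ EH; edges |E|=-23/12, |H|=35/12
  updated: d(BS,EH)=59/4, d(EH,X)=15/2, d(EH,Y)=18
3. join BS+EH (d=59/4, Q=-113/2) ⇒ BEHS; edges |BS|=35/4, |EH|=6
  updated: d(BEHS,X)=25/8, d(BEHS,Y)=83/8
4. join BEHS+X (d=25/8, Q=-33/2) ⇒ BEHSX; edges |BEHS|=21/4, |X|=-17/8
  updated: d(BEHSX,Y)=41/8
5. join BEHSX+Y (d=41/8) ⇒ BEHSXY; edges |BEHSX|=41/16, |Y|=41/16
final tree: ((((B:33/8,S:79/8):35/4,(E:-23/12,H:35/12):6):21/4,X:-17/8):41/16,Y:41/16)
total length: 38

35/4,6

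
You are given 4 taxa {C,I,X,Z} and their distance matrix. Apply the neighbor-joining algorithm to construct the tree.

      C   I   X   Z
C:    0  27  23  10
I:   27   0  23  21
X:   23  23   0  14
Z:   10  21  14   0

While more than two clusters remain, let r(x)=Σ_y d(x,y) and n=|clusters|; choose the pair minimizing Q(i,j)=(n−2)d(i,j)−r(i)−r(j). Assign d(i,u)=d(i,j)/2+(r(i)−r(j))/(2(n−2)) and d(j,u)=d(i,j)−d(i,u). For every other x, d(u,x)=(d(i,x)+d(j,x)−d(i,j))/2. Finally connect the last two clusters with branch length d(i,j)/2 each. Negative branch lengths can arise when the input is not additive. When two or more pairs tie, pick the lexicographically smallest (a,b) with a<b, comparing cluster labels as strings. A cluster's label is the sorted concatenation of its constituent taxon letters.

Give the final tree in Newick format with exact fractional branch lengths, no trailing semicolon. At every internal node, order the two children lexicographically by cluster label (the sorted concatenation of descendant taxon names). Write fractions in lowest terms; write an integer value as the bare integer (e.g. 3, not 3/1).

(((C:35/4,Z:5/4):19/4,I:57/4):35/8,X:35/8)

step 1: merge (C,Z) at d=10, Q=-85; branch lengths C→35/4, Z→5/4; new cluster CZ
  updated: d(CZ,I)=19, d(CZ,X)=27/2
step 2: merge (CZ,I) at d=19, Q=-111/2; branch lengths CZ→19/4, I→57/4; new cluster CIZ
  updated: d(CIZ,X)=35/4
step 3: merge (CIZ,X) at d=35/4; branch lengths CIZ→35/8, X→35/8; new cluster CIXZ
final tree: (((C:35/4,Z:5/4):19/4,I:57/4):35/8,X:35/8)
total length: 151/4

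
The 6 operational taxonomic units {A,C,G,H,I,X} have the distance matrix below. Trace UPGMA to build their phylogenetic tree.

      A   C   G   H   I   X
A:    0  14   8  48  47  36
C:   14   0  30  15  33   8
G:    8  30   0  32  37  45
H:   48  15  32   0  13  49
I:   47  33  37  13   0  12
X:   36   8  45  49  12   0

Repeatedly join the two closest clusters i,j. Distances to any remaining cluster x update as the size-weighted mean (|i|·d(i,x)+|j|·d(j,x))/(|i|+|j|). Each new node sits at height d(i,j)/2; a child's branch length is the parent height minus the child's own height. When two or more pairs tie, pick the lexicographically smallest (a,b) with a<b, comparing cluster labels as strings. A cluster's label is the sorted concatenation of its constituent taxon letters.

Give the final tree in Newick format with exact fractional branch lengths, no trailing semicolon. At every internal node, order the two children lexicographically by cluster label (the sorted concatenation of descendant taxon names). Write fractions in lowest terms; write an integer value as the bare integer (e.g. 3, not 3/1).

iteration 1: select A,G (d=8); attach at lengths (4, 4); label the merged cluster AG
  updated: d(AG,C)=22, d(AG,H)=40, d(AG,I)=42, d(AG,X)=81/2
iteration 2: select C,X (d=8); attach at lengths (4, 4); label the merged cluster CX
  updated: d(AG,CX)=125/4, d(CX,H)=32, d(CX,I)=45/2
iteration 3: select H,I (d=13); attach at lengths (13/2, 13/2); label the merged cluster HI
  updated: d(AG,HI)=41, d(CX,HI)=109/4
iteration 4: select CX,HI (d=109/4); attach at lengths (77/8, 57/8); label the merged cluster CHIX
  updated: d(AG,CHIX)=289/8
iteration 5: select AG,CHIX (d=289/8); attach at lengths (225/16, 71/16); label the merged cluster ACGHIX
final tree: ((A:4,G:4):225/16,((C:4,X:4):77/8,(H:13/2,I:13/2):57/8):71/16)
total length: 257/4

((A:4,G:4):225/16,((C:4,X:4):77/8,(H:13/2,I:13/2):57/8):71/16)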